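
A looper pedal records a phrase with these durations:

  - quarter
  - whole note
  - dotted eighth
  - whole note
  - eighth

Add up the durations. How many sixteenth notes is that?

In sixteenth notes: quarter = 4; whole note = 16; dotted eighth = 3; whole note = 16; eighth = 2.
Total: 4 + 16 + 3 + 16 + 2 = 41 sixteenth notes.

41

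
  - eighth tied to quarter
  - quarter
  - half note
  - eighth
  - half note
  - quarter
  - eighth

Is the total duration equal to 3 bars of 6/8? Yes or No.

No

One bar of 6/8 = 6 eighth notes, so 3 bars = 18.
In eighth notes: eighth tied to quarter (eighth + quarter) = 3; quarter = 2; half note = 4; eighth = 1; half note = 4; quarter = 2; eighth = 1.
Adding: 3 + 2 + 4 + 1 + 4 + 2 + 1 = 17.
17 falls short of 18, so the answer is No.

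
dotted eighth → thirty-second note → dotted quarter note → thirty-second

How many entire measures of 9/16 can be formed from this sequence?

One bar of 9/16 = 18 thirty-second notes.
In thirty-second notes: dotted eighth = 6; thirty-second note = 1; dotted quarter note = 12; thirty-second = 1.
Adding: 6 + 1 + 12 + 1 = 20.
20 ÷ 18 = 1 complete bar with 2 left over.

1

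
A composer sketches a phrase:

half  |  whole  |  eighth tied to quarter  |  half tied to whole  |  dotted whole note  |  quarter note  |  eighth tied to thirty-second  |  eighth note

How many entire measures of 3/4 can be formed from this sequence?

7

One bar of 3/4 = 24 thirty-second notes.
Working in thirty-second notes: half = 16; whole = 32; eighth tied to quarter (eighth + quarter) = 12; half tied to whole (half + whole) = 48; dotted whole note = 48; quarter note = 8; eighth tied to thirty-second (eighth + thirty-second) = 5; eighth note = 4.
Altogether 16 + 32 + 12 + 48 + 48 + 8 + 5 + 4 = 173.
173 ÷ 24 = 7 complete bars with 5 left over.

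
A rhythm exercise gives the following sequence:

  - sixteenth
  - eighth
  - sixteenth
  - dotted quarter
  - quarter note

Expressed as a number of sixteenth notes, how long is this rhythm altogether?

14

Convert each value to sixteenth notes: sixteenth = 1; eighth = 2; sixteenth = 1; dotted quarter = 6; quarter note = 4.
Sum: 1 + 2 + 1 + 6 + 4 = 14 sixteenth notes.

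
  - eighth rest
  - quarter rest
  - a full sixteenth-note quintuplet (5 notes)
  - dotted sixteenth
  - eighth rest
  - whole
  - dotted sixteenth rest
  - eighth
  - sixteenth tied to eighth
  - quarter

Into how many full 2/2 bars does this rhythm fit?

One bar of 2/2 = 32 thirty-second notes.
Each duration in thirty-second notes: eighth rest = 4; quarter rest = 8; a full sixteenth-note quintuplet (5 notes) (five quintuplet sixteenths span one quarter) = 8; dotted sixteenth = 3; eighth rest = 4; whole = 32; dotted sixteenth rest = 3; eighth = 4; sixteenth tied to eighth (sixteenth + eighth) = 6; quarter = 8.
Altogether 4 + 8 + 8 + 3 + 4 + 32 + 3 + 4 + 6 + 8 = 80.
80 ÷ 32 = 2 complete bars with 16 left over.

2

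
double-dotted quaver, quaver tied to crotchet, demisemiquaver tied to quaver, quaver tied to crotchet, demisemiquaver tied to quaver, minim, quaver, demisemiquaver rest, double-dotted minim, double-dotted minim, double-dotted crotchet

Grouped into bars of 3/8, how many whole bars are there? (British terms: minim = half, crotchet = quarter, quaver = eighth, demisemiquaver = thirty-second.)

11

One bar of 3/8 = 12 thirty-second notes.
Working in thirty-second notes: double-dotted quaver = 7; quaver tied to crotchet (quaver + crotchet) = 12; demisemiquaver tied to quaver (demisemiquaver + quaver) = 5; quaver tied to crotchet (quaver + crotchet) = 12; demisemiquaver tied to quaver (demisemiquaver + quaver) = 5; minim = 16; quaver = 4; demisemiquaver rest = 1; double-dotted minim = 28; double-dotted minim = 28; double-dotted crotchet = 14.
Total: 7 + 12 + 5 + 12 + 5 + 16 + 4 + 1 + 28 + 28 + 14 = 132.
132 ÷ 12 = 11 complete bars with 0 left over.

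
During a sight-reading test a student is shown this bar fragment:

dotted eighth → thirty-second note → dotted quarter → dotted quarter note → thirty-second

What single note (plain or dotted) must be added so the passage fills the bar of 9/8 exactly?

The bar of 9/8 = 36 thirty-second notes.
Convert each value to thirty-second notes: dotted eighth = 6; thirty-second note = 1; dotted quarter = 12; dotted quarter note = 12; thirty-second = 1.
Total: 6 + 1 + 12 + 12 + 1 = 32.
Remaining: 36 − 32 = 4 thirty-second notes, which is a eighth note.

eighth note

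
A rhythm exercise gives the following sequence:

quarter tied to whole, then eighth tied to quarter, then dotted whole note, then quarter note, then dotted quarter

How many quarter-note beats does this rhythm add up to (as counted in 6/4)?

One quarter-note beat = 2 eighth notes.
Each duration in eighth notes: quarter tied to whole (quarter + whole) = 10; eighth tied to quarter (eighth + quarter) = 3; dotted whole note = 12; quarter note = 2; dotted quarter = 3.
Total: 10 + 3 + 12 + 2 + 3 = 30.
30 ÷ 2 = 15 beats.

15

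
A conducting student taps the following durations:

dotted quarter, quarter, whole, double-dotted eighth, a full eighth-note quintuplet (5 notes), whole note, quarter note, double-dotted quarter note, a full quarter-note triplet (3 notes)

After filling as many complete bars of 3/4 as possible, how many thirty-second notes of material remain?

One bar of 3/4 = 24 thirty-second notes.
Convert each value to thirty-second notes: dotted quarter = 12; quarter = 8; whole = 32; double-dotted eighth = 7; a full eighth-note quintuplet (5 notes) (five quintuplet eighths span one half) = 16; whole note = 32; quarter note = 8; double-dotted quarter note = 14; a full quarter-note triplet (3 notes) (three triplet quarters span one half) = 16.
Sum: 12 + 8 + 32 + 7 + 16 + 32 + 8 + 14 + 16 = 145.
145 ÷ 24 = 6 complete bars with 1 thirty-second note remaining.

1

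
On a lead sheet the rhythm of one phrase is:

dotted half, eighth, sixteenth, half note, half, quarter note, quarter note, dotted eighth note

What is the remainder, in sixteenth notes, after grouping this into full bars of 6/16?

One bar of 6/16 = 6 sixteenth notes.
Working in sixteenth notes: dotted half = 12; eighth = 2; sixteenth = 1; half note = 8; half = 8; quarter note = 4; quarter note = 4; dotted eighth note = 3.
Total: 12 + 2 + 1 + 8 + 8 + 4 + 4 + 3 = 42.
42 ÷ 6 = 7 complete bars with 0 sixteenth notes remaining.

0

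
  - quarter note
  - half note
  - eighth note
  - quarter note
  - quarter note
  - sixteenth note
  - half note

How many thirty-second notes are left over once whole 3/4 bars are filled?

14

One bar of 3/4 = 12 sixteenth notes.
Convert each value to sixteenth notes: quarter note = 4; half note = 8; eighth note = 2; quarter note = 4; quarter note = 4; sixteenth note = 1; half note = 8.
Sum: 4 + 8 + 2 + 4 + 4 + 1 + 8 = 31.
31 ÷ 12 = 2 complete bars with 7 sixteenth notes remaining = 14 thirty-second notes.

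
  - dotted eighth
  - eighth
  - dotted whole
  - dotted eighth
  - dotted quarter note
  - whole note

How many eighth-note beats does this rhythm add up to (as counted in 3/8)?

One eighth-note beat = 2 sixteenth notes.
Convert each value to sixteenth notes: dotted eighth = 3; eighth = 2; dotted whole = 24; dotted eighth = 3; dotted quarter note = 6; whole note = 16.
Altogether 3 + 2 + 24 + 3 + 6 + 16 = 54.
54 ÷ 2 = 27 beats.

27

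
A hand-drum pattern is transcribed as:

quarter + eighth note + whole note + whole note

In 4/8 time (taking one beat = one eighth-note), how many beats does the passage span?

19

One eighth-note beat = 2 sixteenth notes.
Convert each value to sixteenth notes: quarter = 4; eighth note = 2; whole note = 16; whole note = 16.
Total: 4 + 2 + 16 + 16 = 38.
38 ÷ 2 = 19 beats.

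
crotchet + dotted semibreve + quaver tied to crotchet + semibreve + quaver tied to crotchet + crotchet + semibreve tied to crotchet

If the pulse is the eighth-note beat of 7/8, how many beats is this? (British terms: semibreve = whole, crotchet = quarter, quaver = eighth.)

40

One eighth-note beat = 2 sixteenth notes.
Working in sixteenth notes: crotchet = 4; dotted semibreve = 24; quaver tied to crotchet (quaver + crotchet) = 6; semibreve = 16; quaver tied to crotchet (quaver + crotchet) = 6; crotchet = 4; semibreve tied to crotchet (semibreve + crotchet) = 20.
Sum: 4 + 24 + 6 + 16 + 6 + 4 + 20 = 80.
80 ÷ 2 = 40 beats.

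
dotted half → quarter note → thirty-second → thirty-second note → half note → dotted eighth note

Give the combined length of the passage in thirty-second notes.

56

Express everything in thirty-second notes: dotted half = 24; quarter note = 8; thirty-second = 1; thirty-second note = 1; half note = 16; dotted eighth note = 6.
Total: 24 + 8 + 1 + 1 + 16 + 6 = 56 thirty-second notes.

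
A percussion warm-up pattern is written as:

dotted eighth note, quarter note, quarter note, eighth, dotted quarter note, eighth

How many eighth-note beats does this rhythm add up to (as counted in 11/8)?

10.5

One eighth-note beat = 2 sixteenth notes.
Each duration in sixteenth notes: dotted eighth note = 3; quarter note = 4; quarter note = 4; eighth = 2; dotted quarter note = 6; eighth = 2.
Adding: 3 + 4 + 4 + 2 + 6 + 2 = 21.
21 ÷ 2 = 10.5 beats.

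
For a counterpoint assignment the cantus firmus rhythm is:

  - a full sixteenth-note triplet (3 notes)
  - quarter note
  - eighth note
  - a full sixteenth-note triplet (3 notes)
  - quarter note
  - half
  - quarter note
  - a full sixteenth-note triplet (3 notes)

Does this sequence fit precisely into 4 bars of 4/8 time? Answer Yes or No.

No

One bar of 4/8 = 4 eighth notes, so 4 bars = 16.
Working in eighth notes: a full sixteenth-note triplet (3 notes) (three triplet sixteenths span one eighth) = 1; quarter note = 2; eighth note = 1; a full sixteenth-note triplet (3 notes) (three triplet sixteenths span one eighth) = 1; quarter note = 2; half = 4; quarter note = 2; a full sixteenth-note triplet (3 notes) (three triplet sixteenths span one eighth) = 1.
Adding: 1 + 2 + 1 + 1 + 2 + 4 + 2 + 1 = 14.
14 falls short of 16, so the answer is No.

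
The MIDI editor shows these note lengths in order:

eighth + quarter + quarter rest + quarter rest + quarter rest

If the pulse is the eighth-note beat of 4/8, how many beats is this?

9

One eighth-note beat = 2 sixteenth notes.
In sixteenth notes: eighth = 2; quarter = 4; quarter rest = 4; quarter rest = 4; quarter rest = 4.
Sum: 2 + 4 + 4 + 4 + 4 = 18.
18 ÷ 2 = 9 beats.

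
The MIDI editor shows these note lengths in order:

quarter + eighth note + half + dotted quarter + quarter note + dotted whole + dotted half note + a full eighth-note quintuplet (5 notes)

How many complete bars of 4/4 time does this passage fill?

One bar of 4/4 = 8 eighth notes.
In eighth notes: quarter = 2; eighth note = 1; half = 4; dotted quarter = 3; quarter note = 2; dotted whole = 12; dotted half note = 6; a full eighth-note quintuplet (5 notes) (five quintuplet eighths span one half) = 4.
Altogether 2 + 1 + 4 + 3 + 2 + 12 + 6 + 4 = 34.
34 ÷ 8 = 4 complete bars with 2 left over.

4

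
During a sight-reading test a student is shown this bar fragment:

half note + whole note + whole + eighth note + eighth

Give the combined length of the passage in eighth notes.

Working in eighth notes: half note = 4; whole note = 8; whole = 8; eighth note = 1; eighth = 1.
Adding: 4 + 8 + 8 + 1 + 1 = 22 eighth notes.

22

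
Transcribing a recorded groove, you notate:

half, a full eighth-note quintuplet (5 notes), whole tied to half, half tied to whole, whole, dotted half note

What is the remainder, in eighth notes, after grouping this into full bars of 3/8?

1

One bar of 3/8 = 3 eighth notes.
Each duration in eighth notes: half = 4; a full eighth-note quintuplet (5 notes) (five quintuplet eighths span one half) = 4; whole tied to half (whole + half) = 12; half tied to whole (half + whole) = 12; whole = 8; dotted half note = 6.
Adding: 4 + 4 + 12 + 12 + 8 + 6 = 46.
46 ÷ 3 = 15 complete bars with 1 eighth note remaining.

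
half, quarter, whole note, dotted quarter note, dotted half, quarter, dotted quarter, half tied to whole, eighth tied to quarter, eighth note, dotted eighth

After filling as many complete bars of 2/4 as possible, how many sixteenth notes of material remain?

3

One bar of 2/4 = 8 sixteenth notes.
In sixteenth notes: half = 8; quarter = 4; whole note = 16; dotted quarter note = 6; dotted half = 12; quarter = 4; dotted quarter = 6; half tied to whole (half + whole) = 24; eighth tied to quarter (eighth + quarter) = 6; eighth note = 2; dotted eighth = 3.
Altogether 8 + 4 + 16 + 6 + 12 + 4 + 6 + 24 + 6 + 2 + 3 = 91.
91 ÷ 8 = 11 complete bars with 3 sixteenth notes remaining.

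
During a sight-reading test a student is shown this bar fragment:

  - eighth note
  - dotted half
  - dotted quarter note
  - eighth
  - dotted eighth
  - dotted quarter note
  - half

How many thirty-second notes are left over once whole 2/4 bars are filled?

One bar of 2/4 = 8 sixteenth notes.
Working in sixteenth notes: eighth note = 2; dotted half = 12; dotted quarter note = 6; eighth = 2; dotted eighth = 3; dotted quarter note = 6; half = 8.
Sum: 2 + 12 + 6 + 2 + 3 + 6 + 8 = 39.
39 ÷ 8 = 4 complete bars with 7 sixteenth notes remaining = 14 thirty-second notes.

14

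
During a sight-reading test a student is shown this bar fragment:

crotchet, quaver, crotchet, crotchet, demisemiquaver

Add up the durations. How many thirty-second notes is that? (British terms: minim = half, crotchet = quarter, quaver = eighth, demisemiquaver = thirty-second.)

29

Each duration in thirty-second notes: crotchet = 8; quaver = 4; crotchet = 8; crotchet = 8; demisemiquaver = 1.
Total: 8 + 4 + 8 + 8 + 1 = 29 thirty-second notes.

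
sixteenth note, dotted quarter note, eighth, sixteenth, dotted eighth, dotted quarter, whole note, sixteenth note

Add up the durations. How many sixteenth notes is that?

Express everything in sixteenth notes: sixteenth note = 1; dotted quarter note = 6; eighth = 2; sixteenth = 1; dotted eighth = 3; dotted quarter = 6; whole note = 16; sixteenth note = 1.
Adding: 1 + 6 + 2 + 1 + 3 + 6 + 16 + 1 = 36 sixteenth notes.

36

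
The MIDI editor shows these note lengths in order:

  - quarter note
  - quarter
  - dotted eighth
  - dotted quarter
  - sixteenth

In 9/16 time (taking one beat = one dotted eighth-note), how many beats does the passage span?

6

One dotted eighth-note beat = 3 sixteenth notes.
Each duration in sixteenth notes: quarter note = 4; quarter = 4; dotted eighth = 3; dotted quarter = 6; sixteenth = 1.
Adding: 4 + 4 + 3 + 6 + 1 = 18.
18 ÷ 3 = 6 beats.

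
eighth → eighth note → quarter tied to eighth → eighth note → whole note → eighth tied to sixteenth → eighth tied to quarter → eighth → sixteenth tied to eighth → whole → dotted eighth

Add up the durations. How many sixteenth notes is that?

Working in sixteenth notes: eighth = 2; eighth note = 2; quarter tied to eighth (quarter + eighth) = 6; eighth note = 2; whole note = 16; eighth tied to sixteenth (eighth + sixteenth) = 3; eighth tied to quarter (eighth + quarter) = 6; eighth = 2; sixteenth tied to eighth (sixteenth + eighth) = 3; whole = 16; dotted eighth = 3.
Adding: 2 + 2 + 6 + 2 + 16 + 3 + 6 + 2 + 3 + 16 + 3 = 61 sixteenth notes.

61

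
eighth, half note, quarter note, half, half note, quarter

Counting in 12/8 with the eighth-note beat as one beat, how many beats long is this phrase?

17

One eighth-note beat = 2 sixteenth notes.
Working in sixteenth notes: eighth = 2; half note = 8; quarter note = 4; half = 8; half note = 8; quarter = 4.
Adding: 2 + 8 + 4 + 8 + 8 + 4 = 34.
34 ÷ 2 = 17 beats.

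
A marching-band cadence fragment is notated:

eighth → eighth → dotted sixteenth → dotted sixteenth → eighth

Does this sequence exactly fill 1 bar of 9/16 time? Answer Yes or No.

One bar of 9/16 = 18 thirty-second notes.
Convert each value to thirty-second notes: eighth = 4; eighth = 4; dotted sixteenth = 3; dotted sixteenth = 3; eighth = 4.
Sum: 4 + 4 + 3 + 3 + 4 = 18.
18 equals 18, so the answer is Yes.

Yes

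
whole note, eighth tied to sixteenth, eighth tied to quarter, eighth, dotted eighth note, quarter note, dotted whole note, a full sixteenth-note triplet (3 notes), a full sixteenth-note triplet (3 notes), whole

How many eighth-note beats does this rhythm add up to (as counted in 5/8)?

39

One eighth-note beat = 2 sixteenth notes.
In sixteenth notes: whole note = 16; eighth tied to sixteenth (eighth + sixteenth) = 3; eighth tied to quarter (eighth + quarter) = 6; eighth = 2; dotted eighth note = 3; quarter note = 4; dotted whole note = 24; a full sixteenth-note triplet (3 notes) (three triplet sixteenths span one eighth) = 2; a full sixteenth-note triplet (3 notes) (three triplet sixteenths span one eighth) = 2; whole = 16.
Total: 16 + 3 + 6 + 2 + 3 + 4 + 24 + 2 + 2 + 16 = 78.
78 ÷ 2 = 39 beats.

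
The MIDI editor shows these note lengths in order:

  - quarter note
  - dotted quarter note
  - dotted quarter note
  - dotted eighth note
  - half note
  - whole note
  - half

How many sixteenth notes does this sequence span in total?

51

Express everything in sixteenth notes: quarter note = 4; dotted quarter note = 6; dotted quarter note = 6; dotted eighth note = 3; half note = 8; whole note = 16; half = 8.
Adding: 4 + 6 + 6 + 3 + 8 + 16 + 8 = 51 sixteenth notes.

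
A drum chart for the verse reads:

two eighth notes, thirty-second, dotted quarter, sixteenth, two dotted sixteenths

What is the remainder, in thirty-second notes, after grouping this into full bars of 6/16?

5

One bar of 6/16 = 12 thirty-second notes.
Express everything in thirty-second notes: eighth note = 4; eighth note = 4; thirty-second = 1; dotted quarter = 12; sixteenth = 2; dotted sixteenth = 3; dotted sixteenth = 3.
Total: 4 + 4 + 1 + 12 + 2 + 3 + 3 = 29.
29 ÷ 12 = 2 complete bars with 5 thirty-second notes remaining.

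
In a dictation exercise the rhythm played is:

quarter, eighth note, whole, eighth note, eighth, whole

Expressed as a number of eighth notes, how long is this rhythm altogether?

21

In eighth notes: quarter = 2; eighth note = 1; whole = 8; eighth note = 1; eighth = 1; whole = 8.
Total: 2 + 1 + 8 + 1 + 1 + 8 = 21 eighth notes.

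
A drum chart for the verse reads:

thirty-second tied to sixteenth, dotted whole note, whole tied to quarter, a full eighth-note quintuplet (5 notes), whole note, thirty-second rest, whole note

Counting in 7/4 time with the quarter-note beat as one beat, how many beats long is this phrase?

One quarter-note beat = 8 thirty-second notes.
Working in thirty-second notes: thirty-second tied to sixteenth (thirty-second + sixteenth) = 3; dotted whole note = 48; whole tied to quarter (whole + quarter) = 40; a full eighth-note quintuplet (5 notes) (five quintuplet eighths span one half) = 16; whole note = 32; thirty-second rest = 1; whole note = 32.
Adding: 3 + 48 + 40 + 16 + 32 + 1 + 32 = 172.
172 ÷ 8 = 21.5 beats.

21.5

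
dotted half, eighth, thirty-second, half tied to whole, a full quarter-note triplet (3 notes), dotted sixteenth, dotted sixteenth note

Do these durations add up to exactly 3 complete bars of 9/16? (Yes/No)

One bar of 9/16 = 18 thirty-second notes, so 3 bars = 54.
Each duration in thirty-second notes: dotted half = 24; eighth = 4; thirty-second = 1; half tied to whole (half + whole) = 48; a full quarter-note triplet (3 notes) (three triplet quarters span one half) = 16; dotted sixteenth = 3; dotted sixteenth note = 3.
Adding: 24 + 4 + 1 + 48 + 16 + 3 + 3 = 99.
99 exceeds 54, so the answer is No.

No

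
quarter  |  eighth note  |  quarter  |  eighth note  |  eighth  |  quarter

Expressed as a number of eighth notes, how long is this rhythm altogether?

9

Express everything in eighth notes: quarter = 2; eighth note = 1; quarter = 2; eighth note = 1; eighth = 1; quarter = 2.
Adding: 2 + 1 + 2 + 1 + 1 + 2 = 9 eighth notes.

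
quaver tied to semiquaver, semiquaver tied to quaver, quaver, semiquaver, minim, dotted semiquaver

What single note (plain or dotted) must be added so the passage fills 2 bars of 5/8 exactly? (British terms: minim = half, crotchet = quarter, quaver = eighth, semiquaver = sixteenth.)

2 bars of 5/8 = 40 thirty-second notes.
Express everything in thirty-second notes: quaver tied to semiquaver (quaver + semiquaver) = 6; semiquaver tied to quaver (semiquaver + quaver) = 6; quaver = 4; semiquaver = 2; minim = 16; dotted semiquaver = 3.
Total: 6 + 6 + 4 + 2 + 16 + 3 = 37.
Remaining: 40 − 37 = 3 thirty-second notes, which is a dotted sixteenth note.

dotted sixteenth note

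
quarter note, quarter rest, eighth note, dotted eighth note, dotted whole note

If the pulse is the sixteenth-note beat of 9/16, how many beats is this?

One sixteenth-note beat = 2 thirty-second notes.
Convert each value to thirty-second notes: quarter note = 8; quarter rest = 8; eighth note = 4; dotted eighth note = 6; dotted whole note = 48.
Altogether 8 + 8 + 4 + 6 + 48 = 74.
74 ÷ 2 = 37 beats.

37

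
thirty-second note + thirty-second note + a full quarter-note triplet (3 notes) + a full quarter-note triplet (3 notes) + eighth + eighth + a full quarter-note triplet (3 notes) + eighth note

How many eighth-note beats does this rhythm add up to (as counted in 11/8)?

15.5

One eighth-note beat = 4 thirty-second notes.
Each duration in thirty-second notes: thirty-second note = 1; thirty-second note = 1; a full quarter-note triplet (3 notes) (three triplet quarters span one half) = 16; a full quarter-note triplet (3 notes) (three triplet quarters span one half) = 16; eighth = 4; eighth = 4; a full quarter-note triplet (3 notes) (three triplet quarters span one half) = 16; eighth note = 4.
Adding: 1 + 1 + 16 + 16 + 4 + 4 + 16 + 4 = 62.
62 ÷ 4 = 15.5 beats.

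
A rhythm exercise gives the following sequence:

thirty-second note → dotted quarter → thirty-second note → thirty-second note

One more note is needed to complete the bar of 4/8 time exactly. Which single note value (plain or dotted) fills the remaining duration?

thirty-second note

The bar of 4/8 = 16 thirty-second notes.
Express everything in thirty-second notes: thirty-second note = 1; dotted quarter = 12; thirty-second note = 1; thirty-second note = 1.
Sum: 1 + 12 + 1 + 1 = 15.
Remaining: 16 − 15 = 1 thirty-second note, which is a thirty-second note.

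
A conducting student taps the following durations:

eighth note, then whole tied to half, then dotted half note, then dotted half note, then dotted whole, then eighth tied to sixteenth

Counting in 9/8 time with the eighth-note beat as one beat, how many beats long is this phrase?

38.5

One eighth-note beat = 2 sixteenth notes.
Express everything in sixteenth notes: eighth note = 2; whole tied to half (whole + half) = 24; dotted half note = 12; dotted half note = 12; dotted whole = 24; eighth tied to sixteenth (eighth + sixteenth) = 3.
Adding: 2 + 24 + 12 + 12 + 24 + 3 = 77.
77 ÷ 2 = 38.5 beats.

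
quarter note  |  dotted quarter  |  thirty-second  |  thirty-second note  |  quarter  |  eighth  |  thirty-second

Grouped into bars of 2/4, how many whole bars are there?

2

One bar of 2/4 = 16 thirty-second notes.
Convert each value to thirty-second notes: quarter note = 8; dotted quarter = 12; thirty-second = 1; thirty-second note = 1; quarter = 8; eighth = 4; thirty-second = 1.
Altogether 8 + 12 + 1 + 1 + 8 + 4 + 1 = 35.
35 ÷ 16 = 2 complete bars with 3 left over.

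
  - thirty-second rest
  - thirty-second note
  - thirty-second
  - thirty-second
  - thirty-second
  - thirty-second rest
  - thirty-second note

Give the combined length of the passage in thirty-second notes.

7

Convert each value to thirty-second notes: thirty-second rest = 1; thirty-second note = 1; thirty-second = 1; thirty-second = 1; thirty-second = 1; thirty-second rest = 1; thirty-second note = 1.
Total: 1 + 1 + 1 + 1 + 1 + 1 + 1 = 7 thirty-second notes.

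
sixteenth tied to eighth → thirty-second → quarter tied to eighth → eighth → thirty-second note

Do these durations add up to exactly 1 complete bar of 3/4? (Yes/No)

Yes

One bar of 3/4 = 24 thirty-second notes.
Convert each value to thirty-second notes: sixteenth tied to eighth (sixteenth + eighth) = 6; thirty-second = 1; quarter tied to eighth (quarter + eighth) = 12; eighth = 4; thirty-second note = 1.
Altogether 6 + 1 + 12 + 4 + 1 = 24.
24 equals 24, so the answer is Yes.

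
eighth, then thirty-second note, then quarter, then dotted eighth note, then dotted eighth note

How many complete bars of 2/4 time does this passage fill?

One bar of 2/4 = 16 thirty-second notes.
In thirty-second notes: eighth = 4; thirty-second note = 1; quarter = 8; dotted eighth note = 6; dotted eighth note = 6.
Sum: 4 + 1 + 8 + 6 + 6 = 25.
25 ÷ 16 = 1 complete bar with 9 left over.

1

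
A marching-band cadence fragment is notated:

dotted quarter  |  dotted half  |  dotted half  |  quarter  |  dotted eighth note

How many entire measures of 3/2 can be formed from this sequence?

1

One bar of 3/2 = 24 sixteenth notes.
Express everything in sixteenth notes: dotted quarter = 6; dotted half = 12; dotted half = 12; quarter = 4; dotted eighth note = 3.
Total: 6 + 12 + 12 + 4 + 3 = 37.
37 ÷ 24 = 1 complete bar with 13 left over.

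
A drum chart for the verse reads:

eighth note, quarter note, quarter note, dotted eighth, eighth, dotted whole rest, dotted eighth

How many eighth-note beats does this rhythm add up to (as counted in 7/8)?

One eighth-note beat = 2 sixteenth notes.
Express everything in sixteenth notes: eighth note = 2; quarter note = 4; quarter note = 4; dotted eighth = 3; eighth = 2; dotted whole rest = 24; dotted eighth = 3.
Total: 2 + 4 + 4 + 3 + 2 + 24 + 3 = 42.
42 ÷ 2 = 21 beats.

21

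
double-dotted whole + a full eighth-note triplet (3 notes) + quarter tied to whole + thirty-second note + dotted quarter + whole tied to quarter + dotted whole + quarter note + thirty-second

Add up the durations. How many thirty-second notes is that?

Express everything in thirty-second notes: double-dotted whole = 56; a full eighth-note triplet (3 notes) (three triplet eighths span one quarter) = 8; quarter tied to whole (quarter + whole) = 40; thirty-second note = 1; dotted quarter = 12; whole tied to quarter (whole + quarter) = 40; dotted whole = 48; quarter note = 8; thirty-second = 1.
Total: 56 + 8 + 40 + 1 + 12 + 40 + 48 + 8 + 1 = 214 thirty-second notes.

214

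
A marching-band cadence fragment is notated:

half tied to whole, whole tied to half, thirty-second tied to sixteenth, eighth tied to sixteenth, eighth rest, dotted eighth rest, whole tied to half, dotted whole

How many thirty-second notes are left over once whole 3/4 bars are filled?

19

One bar of 3/4 = 24 thirty-second notes.
In thirty-second notes: half tied to whole (half + whole) = 48; whole tied to half (whole + half) = 48; thirty-second tied to sixteenth (thirty-second + sixteenth) = 3; eighth tied to sixteenth (eighth + sixteenth) = 6; eighth rest = 4; dotted eighth rest = 6; whole tied to half (whole + half) = 48; dotted whole = 48.
Sum: 48 + 48 + 3 + 6 + 4 + 6 + 48 + 48 = 211.
211 ÷ 24 = 8 complete bars with 19 thirty-second notes remaining.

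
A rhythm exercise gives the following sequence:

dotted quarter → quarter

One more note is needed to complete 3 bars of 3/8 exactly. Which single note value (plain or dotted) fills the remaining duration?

half note

3 bars of 3/8 = 9 eighth notes.
Express everything in eighth notes: dotted quarter = 3; quarter = 2.
Altogether 3 + 2 = 5.
Remaining: 9 − 5 = 4 eighth notes, which is a half note.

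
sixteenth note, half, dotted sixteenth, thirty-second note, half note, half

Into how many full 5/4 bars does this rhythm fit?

1

One bar of 5/4 = 40 thirty-second notes.
Working in thirty-second notes: sixteenth note = 2; half = 16; dotted sixteenth = 3; thirty-second note = 1; half note = 16; half = 16.
Altogether 2 + 16 + 3 + 1 + 16 + 16 = 54.
54 ÷ 40 = 1 complete bar with 14 left over.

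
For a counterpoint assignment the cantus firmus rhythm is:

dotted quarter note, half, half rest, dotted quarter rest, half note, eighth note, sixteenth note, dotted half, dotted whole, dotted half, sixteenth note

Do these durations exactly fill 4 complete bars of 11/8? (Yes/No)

Yes

One bar of 11/8 = 22 sixteenth notes, so 4 bars = 88.
Convert each value to sixteenth notes: dotted quarter note = 6; half = 8; half rest = 8; dotted quarter rest = 6; half note = 8; eighth note = 2; sixteenth note = 1; dotted half = 12; dotted whole = 24; dotted half = 12; sixteenth note = 1.
Sum: 6 + 8 + 8 + 6 + 8 + 2 + 1 + 12 + 24 + 12 + 1 = 88.
88 equals 88, so the answer is Yes.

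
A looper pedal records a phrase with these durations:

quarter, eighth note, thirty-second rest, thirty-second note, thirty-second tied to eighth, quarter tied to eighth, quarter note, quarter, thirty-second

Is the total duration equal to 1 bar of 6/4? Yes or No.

Yes

One bar of 6/4 = 48 thirty-second notes.
In thirty-second notes: quarter = 8; eighth note = 4; thirty-second rest = 1; thirty-second note = 1; thirty-second tied to eighth (thirty-second + eighth) = 5; quarter tied to eighth (quarter + eighth) = 12; quarter note = 8; quarter = 8; thirty-second = 1.
Adding: 8 + 4 + 1 + 1 + 5 + 12 + 8 + 8 + 1 = 48.
48 equals 48, so the answer is Yes.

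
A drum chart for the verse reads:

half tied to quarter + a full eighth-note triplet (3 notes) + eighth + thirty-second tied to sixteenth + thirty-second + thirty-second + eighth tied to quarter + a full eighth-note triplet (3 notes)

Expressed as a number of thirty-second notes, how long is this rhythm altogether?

61

Working in thirty-second notes: half tied to quarter (half + quarter) = 24; a full eighth-note triplet (3 notes) (three triplet eighths span one quarter) = 8; eighth = 4; thirty-second tied to sixteenth (thirty-second + sixteenth) = 3; thirty-second = 1; thirty-second = 1; eighth tied to quarter (eighth + quarter) = 12; a full eighth-note triplet (3 notes) (three triplet eighths span one quarter) = 8.
Altogether 24 + 8 + 4 + 3 + 1 + 1 + 12 + 8 = 61 thirty-second notes.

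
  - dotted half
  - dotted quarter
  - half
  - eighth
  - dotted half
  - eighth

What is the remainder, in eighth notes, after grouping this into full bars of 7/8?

One bar of 7/8 = 7 eighth notes.
Express everything in eighth notes: dotted half = 6; dotted quarter = 3; half = 4; eighth = 1; dotted half = 6; eighth = 1.
Total: 6 + 3 + 4 + 1 + 6 + 1 = 21.
21 ÷ 7 = 3 complete bars with 0 eighth notes remaining.

0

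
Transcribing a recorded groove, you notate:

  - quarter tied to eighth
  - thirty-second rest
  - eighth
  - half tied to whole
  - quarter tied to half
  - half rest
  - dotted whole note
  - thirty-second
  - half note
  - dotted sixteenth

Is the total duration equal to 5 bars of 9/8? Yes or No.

No

One bar of 9/8 = 36 thirty-second notes, so 5 bars = 180.
Convert each value to thirty-second notes: quarter tied to eighth (quarter + eighth) = 12; thirty-second rest = 1; eighth = 4; half tied to whole (half + whole) = 48; quarter tied to half (quarter + half) = 24; half rest = 16; dotted whole note = 48; thirty-second = 1; half note = 16; dotted sixteenth = 3.
Total: 12 + 1 + 4 + 48 + 24 + 16 + 48 + 1 + 16 + 3 = 173.
173 falls short of 180, so the answer is No.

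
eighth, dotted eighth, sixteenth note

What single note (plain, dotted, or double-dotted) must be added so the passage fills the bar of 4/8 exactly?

eighth note

The bar of 4/8 = 8 sixteenth notes.
Working in sixteenth notes: eighth = 2; dotted eighth = 3; sixteenth note = 1.
Altogether 2 + 3 + 1 = 6.
Remaining: 8 − 6 = 2 sixteenth notes, which is a eighth note.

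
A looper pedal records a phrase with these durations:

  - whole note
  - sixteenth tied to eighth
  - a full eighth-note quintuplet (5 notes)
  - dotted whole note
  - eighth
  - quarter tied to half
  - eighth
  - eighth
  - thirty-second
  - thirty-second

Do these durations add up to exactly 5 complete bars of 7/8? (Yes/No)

Yes

One bar of 7/8 = 28 thirty-second notes, so 5 bars = 140.
In thirty-second notes: whole note = 32; sixteenth tied to eighth (sixteenth + eighth) = 6; a full eighth-note quintuplet (5 notes) (five quintuplet eighths span one half) = 16; dotted whole note = 48; eighth = 4; quarter tied to half (quarter + half) = 24; eighth = 4; eighth = 4; thirty-second = 1; thirty-second = 1.
Total: 32 + 6 + 16 + 48 + 4 + 24 + 4 + 4 + 1 + 1 = 140.
140 equals 140, so the answer is Yes.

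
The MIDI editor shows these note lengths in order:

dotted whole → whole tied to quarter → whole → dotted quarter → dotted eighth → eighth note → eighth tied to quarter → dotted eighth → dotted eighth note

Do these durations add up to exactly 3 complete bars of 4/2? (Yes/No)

No

One bar of 4/2 = 32 sixteenth notes, so 3 bars = 96.
In sixteenth notes: dotted whole = 24; whole tied to quarter (whole + quarter) = 20; whole = 16; dotted quarter = 6; dotted eighth = 3; eighth note = 2; eighth tied to quarter (eighth + quarter) = 6; dotted eighth = 3; dotted eighth note = 3.
Altogether 24 + 20 + 16 + 6 + 3 + 2 + 6 + 3 + 3 = 83.
83 falls short of 96, so the answer is No.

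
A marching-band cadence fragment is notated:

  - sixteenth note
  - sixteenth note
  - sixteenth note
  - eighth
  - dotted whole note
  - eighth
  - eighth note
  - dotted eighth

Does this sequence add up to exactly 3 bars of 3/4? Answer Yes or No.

One bar of 3/4 = 12 sixteenth notes, so 3 bars = 36.
Each duration in sixteenth notes: sixteenth note = 1; sixteenth note = 1; sixteenth note = 1; eighth = 2; dotted whole note = 24; eighth = 2; eighth note = 2; dotted eighth = 3.
Altogether 1 + 1 + 1 + 2 + 24 + 2 + 2 + 3 = 36.
36 equals 36, so the answer is Yes.

Yes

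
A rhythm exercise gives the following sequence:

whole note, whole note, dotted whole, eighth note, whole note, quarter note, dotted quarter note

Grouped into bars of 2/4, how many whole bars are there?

10

One bar of 2/4 = 4 eighth notes.
In eighth notes: whole note = 8; whole note = 8; dotted whole = 12; eighth note = 1; whole note = 8; quarter note = 2; dotted quarter note = 3.
Sum: 8 + 8 + 12 + 1 + 8 + 2 + 3 = 42.
42 ÷ 4 = 10 complete bars with 2 left over.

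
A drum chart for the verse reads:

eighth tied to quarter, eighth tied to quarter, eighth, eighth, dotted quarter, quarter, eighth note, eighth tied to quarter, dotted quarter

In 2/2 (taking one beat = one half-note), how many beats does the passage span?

5

One half-note beat = 4 eighth notes.
Express everything in eighth notes: eighth tied to quarter (eighth + quarter) = 3; eighth tied to quarter (eighth + quarter) = 3; eighth = 1; eighth = 1; dotted quarter = 3; quarter = 2; eighth note = 1; eighth tied to quarter (eighth + quarter) = 3; dotted quarter = 3.
Adding: 3 + 3 + 1 + 1 + 3 + 2 + 1 + 3 + 3 = 20.
20 ÷ 4 = 5 beats.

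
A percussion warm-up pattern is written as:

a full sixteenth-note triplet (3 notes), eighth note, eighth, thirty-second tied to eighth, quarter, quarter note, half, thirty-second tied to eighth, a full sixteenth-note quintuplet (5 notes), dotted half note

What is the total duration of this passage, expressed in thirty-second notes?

Express everything in thirty-second notes: a full sixteenth-note triplet (3 notes) (three triplet sixteenths span one eighth) = 4; eighth note = 4; eighth = 4; thirty-second tied to eighth (thirty-second + eighth) = 5; quarter = 8; quarter note = 8; half = 16; thirty-second tied to eighth (thirty-second + eighth) = 5; a full sixteenth-note quintuplet (5 notes) (five quintuplet sixteenths span one quarter) = 8; dotted half note = 24.
Total: 4 + 4 + 4 + 5 + 8 + 8 + 16 + 5 + 8 + 24 = 86 thirty-second notes.

86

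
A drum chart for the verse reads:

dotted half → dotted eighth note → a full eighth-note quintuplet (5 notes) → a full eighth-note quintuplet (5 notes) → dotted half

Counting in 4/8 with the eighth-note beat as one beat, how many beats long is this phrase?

21.5

One eighth-note beat = 2 sixteenth notes.
Convert each value to sixteenth notes: dotted half = 12; dotted eighth note = 3; a full eighth-note quintuplet (5 notes) (five quintuplet eighths span one half) = 8; a full eighth-note quintuplet (5 notes) (five quintuplet eighths span one half) = 8; dotted half = 12.
Sum: 12 + 3 + 8 + 8 + 12 = 43.
43 ÷ 2 = 21.5 beats.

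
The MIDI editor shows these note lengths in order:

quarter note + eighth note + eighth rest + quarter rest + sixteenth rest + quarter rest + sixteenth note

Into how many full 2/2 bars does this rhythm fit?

One bar of 2/2 = 16 sixteenth notes.
Convert each value to sixteenth notes: quarter note = 4; eighth note = 2; eighth rest = 2; quarter rest = 4; sixteenth rest = 1; quarter rest = 4; sixteenth note = 1.
Adding: 4 + 2 + 2 + 4 + 1 + 4 + 1 = 18.
18 ÷ 16 = 1 complete bar with 2 left over.

1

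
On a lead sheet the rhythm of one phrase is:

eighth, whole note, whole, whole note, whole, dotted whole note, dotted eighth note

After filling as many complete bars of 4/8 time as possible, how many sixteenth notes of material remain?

5

One bar of 4/8 = 8 sixteenth notes.
Each duration in sixteenth notes: eighth = 2; whole note = 16; whole = 16; whole note = 16; whole = 16; dotted whole note = 24; dotted eighth note = 3.
Total: 2 + 16 + 16 + 16 + 16 + 24 + 3 = 93.
93 ÷ 8 = 11 complete bars with 5 sixteenth notes remaining.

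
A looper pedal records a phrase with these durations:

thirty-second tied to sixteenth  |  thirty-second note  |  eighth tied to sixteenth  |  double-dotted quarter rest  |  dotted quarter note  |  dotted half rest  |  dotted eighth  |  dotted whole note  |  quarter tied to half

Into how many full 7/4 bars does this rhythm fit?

One bar of 7/4 = 56 thirty-second notes.
In thirty-second notes: thirty-second tied to sixteenth (thirty-second + sixteenth) = 3; thirty-second note = 1; eighth tied to sixteenth (eighth + sixteenth) = 6; double-dotted quarter rest = 14; dotted quarter note = 12; dotted half rest = 24; dotted eighth = 6; dotted whole note = 48; quarter tied to half (quarter + half) = 24.
Altogether 3 + 1 + 6 + 14 + 12 + 24 + 6 + 48 + 24 = 138.
138 ÷ 56 = 2 complete bars with 26 left over.

2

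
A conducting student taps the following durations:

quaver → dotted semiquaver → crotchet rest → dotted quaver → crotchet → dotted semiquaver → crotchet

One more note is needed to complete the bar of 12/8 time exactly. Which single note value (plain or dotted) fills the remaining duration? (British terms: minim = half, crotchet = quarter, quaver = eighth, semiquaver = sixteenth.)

The bar of 12/8 = 48 thirty-second notes.
Working in thirty-second notes: quaver = 4; dotted semiquaver = 3; crotchet rest = 8; dotted quaver = 6; crotchet = 8; dotted semiquaver = 3; crotchet = 8.
Sum: 4 + 3 + 8 + 6 + 8 + 3 + 8 = 40.
Remaining: 48 − 40 = 8 thirty-second notes, which is a quarter note.

quarter note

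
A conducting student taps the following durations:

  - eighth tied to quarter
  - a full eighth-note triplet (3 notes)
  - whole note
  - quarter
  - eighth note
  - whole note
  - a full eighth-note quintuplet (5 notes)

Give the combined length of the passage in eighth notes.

In eighth notes: eighth tied to quarter (eighth + quarter) = 3; a full eighth-note triplet (3 notes) (three triplet eighths span one quarter) = 2; whole note = 8; quarter = 2; eighth note = 1; whole note = 8; a full eighth-note quintuplet (5 notes) (five quintuplet eighths span one half) = 4.
Total: 3 + 2 + 8 + 2 + 1 + 8 + 4 = 28 eighth notes.

28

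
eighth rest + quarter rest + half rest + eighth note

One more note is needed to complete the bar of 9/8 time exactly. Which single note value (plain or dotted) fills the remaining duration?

The bar of 9/8 = 9 eighth notes.
Working in eighth notes: eighth rest = 1; quarter rest = 2; half rest = 4; eighth note = 1.
Sum: 1 + 2 + 4 + 1 = 8.
Remaining: 9 − 8 = 1 eighth note, which is a eighth note.

eighth note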